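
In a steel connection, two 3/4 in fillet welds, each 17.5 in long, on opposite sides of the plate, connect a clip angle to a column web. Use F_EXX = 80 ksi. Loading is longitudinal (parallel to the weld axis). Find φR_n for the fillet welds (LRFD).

φR_n ≈ 668 kips

Effective throat t_e = 0.707 × 0.75 = 0.5302 in.
Total length L = 35 in; A_we = 0.5302 × 35 = 18.56 in².
F_nw = 0.6 F_EXX = 0.6 × 80 = 48 ksi.
φR_n = 0.75 × 48 × 18.56 = 668.1 kips.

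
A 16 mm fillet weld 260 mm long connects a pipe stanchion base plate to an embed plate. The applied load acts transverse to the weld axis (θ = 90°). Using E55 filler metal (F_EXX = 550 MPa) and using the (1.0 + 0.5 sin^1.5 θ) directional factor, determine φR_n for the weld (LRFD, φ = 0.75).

t_e = 0.707 × 16 = 11.31 mm; A_we = 11.31 × 260 = 2941 mm².
Directional factor: 1.0 + 0.5 sin^1.5(90°) = 1.5.
F_nw = 0.6 × 550 × 1.5 = 495 MPa.
φR_n = 0.75 × 495 × 2941 × 10⁻³ = 1092 kN.

φR_n ≈ 1090 kN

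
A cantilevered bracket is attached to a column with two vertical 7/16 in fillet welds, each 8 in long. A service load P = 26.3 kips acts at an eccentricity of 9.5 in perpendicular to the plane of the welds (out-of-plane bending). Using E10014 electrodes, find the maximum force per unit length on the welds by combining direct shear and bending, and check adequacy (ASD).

f_max ≈ 11.8 kip/in; NOT adequate

E100XX → F_EXX = 100 ksi.
L_w = 2 × 8 = 16 in; section modulus (unit throat) S = 2 × L²/6 = 21.33 in².
Direct shear f_v = P/L_w = 26.3/16 = 1.644 kip/in.
Moment M = P × e = 26.3 × 9.5 = 249.85 kip·in; bending f_b = M/S = 11.71 kip/in.
f_max = √(f_v² + f_b²) = √(1.644² + 11.71²) = 11.83 kip/in.
r_n/Ω = (1/2.0) × 0.6 × 100 × (0.707 × 0.4375) = 9.279 kip/in → NOT adequate.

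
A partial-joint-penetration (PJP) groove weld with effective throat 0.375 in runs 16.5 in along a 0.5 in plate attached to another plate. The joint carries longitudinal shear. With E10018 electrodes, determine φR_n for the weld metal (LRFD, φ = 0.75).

E100XX → F_EXX = 100 ksi.
Effective throat (given) t_e = 0.375 in.
A_we = 0.375 × 16.5 = 6.188 in².
F_nw = 0.6 F_EXX = 60 ksi.
φR_n = 0.75 × 60 × 6.188 = 278.4 kip.

φR_n ≈ 278 kip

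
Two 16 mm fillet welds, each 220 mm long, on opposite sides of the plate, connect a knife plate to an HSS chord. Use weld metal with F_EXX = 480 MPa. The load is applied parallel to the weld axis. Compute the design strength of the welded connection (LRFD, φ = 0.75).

Effective throat t_e = 0.707 × 16 = 11.31 mm.
Total length L = 440 mm; A_we = 11.31 × 440 = 4977 mm².
F_nw = 0.6 F_EXX = 0.6 × 480 = 288 MPa.
φR_n = 0.75 × 288 × 4977 × 10⁻³ = 1075 kN.

φR_n ≈ 1080 kN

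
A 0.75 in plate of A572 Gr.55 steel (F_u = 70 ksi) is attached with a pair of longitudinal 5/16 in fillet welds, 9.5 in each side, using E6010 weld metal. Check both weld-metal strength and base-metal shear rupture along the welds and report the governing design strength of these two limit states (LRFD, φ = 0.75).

φR_n ≈ 113 kips (weld metal governs)

E60XX → F_EXX = 60 ksi.
t_e = 0.707 × 0.3125 = 0.2209 in; L = 19 in.
Weld metal: φR_n = 0.75 × 0.6 × 60 × 0.2209 × 19 = 113.3 kips.
Base metal (shear rupture): φR_n = 0.75 × 0.6 × 70 × 0.75 × 19 = 448.9 kips.
Governing: weld metal.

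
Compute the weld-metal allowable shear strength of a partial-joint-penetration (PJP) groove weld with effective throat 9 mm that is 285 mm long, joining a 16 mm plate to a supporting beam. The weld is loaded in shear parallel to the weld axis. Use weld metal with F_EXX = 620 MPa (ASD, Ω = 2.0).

R_n/Ω ≈ 477 kN

Effective throat (given) t_e = 9 mm.
A_we = 9 × 285 = 2565 mm².
F_nw = 0.6 F_EXX = 372 MPa.
R_n/Ω = (372 × 2565) / 2.0 × 10⁻³ = 477.1 kN.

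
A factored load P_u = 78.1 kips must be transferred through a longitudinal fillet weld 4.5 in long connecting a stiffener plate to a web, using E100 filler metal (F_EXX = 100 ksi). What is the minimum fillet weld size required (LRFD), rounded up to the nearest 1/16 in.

w = 9/16 in

Total weld length L = 4.5 in.
Required throat t_e = P_u / (φ × 0.6 F_EXX × L) = 78.1 / (0.75 × 0.6 × 100 × 4.5) = 0.3857 in.
Required leg w = t_e / 0.707 = 0.5455 in → use 9/16 in.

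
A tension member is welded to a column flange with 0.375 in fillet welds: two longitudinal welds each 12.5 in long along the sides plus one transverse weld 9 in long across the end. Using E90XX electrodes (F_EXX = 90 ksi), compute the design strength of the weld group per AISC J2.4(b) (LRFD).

t_e = 0.707 × 0.375 = 0.2651 in.
R_nwl = 0.6 × 90 × 0.2651 × 25 = 357.9 kip (longitudinal, 2 welds).
R_nwt = 0.6 × 90 × 0.2651 × 9 = 128.9 kip (transverse, base value).
(i) R_nwl + R_nwt = 486.8 kip; (ii) 0.85 R_nwl + 1.5 R_nwt = 497.5 kip.
R_n = max = 497.5 kip [governs: (ii)]; φR_n = 373.1 kip.

φR_n ≈ 373 kip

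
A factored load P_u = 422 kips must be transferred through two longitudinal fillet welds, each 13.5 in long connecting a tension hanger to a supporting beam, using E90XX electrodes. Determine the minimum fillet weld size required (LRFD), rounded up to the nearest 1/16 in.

E90XX → F_EXX = 90 ksi.
Total weld length L = 27 in.
Required throat t_e = P_u / (φ × 0.6 F_EXX × L) = 422 / (0.75 × 0.6 × 90 × 27) = 0.3859 in.
Required leg w = t_e / 0.707 = 0.5459 in → use 9/16 in.

w = 9/16 in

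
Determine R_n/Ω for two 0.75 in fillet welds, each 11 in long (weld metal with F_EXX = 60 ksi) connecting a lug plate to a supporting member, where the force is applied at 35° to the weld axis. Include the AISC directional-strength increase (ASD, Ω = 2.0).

t_e = 0.707 × 0.75 = 0.5302 in; A_we = 0.5302 × 22 = 11.67 in².
Directional factor: 1.0 + 0.5 sin^1.5(35°) = 1.217.
F_nw = 0.6 × 60 × 1.217 = 43.82 ksi.
R_n/Ω = (43.82 × 11.67) / 2.0 = 255.6 kip.

R_n/Ω ≈ 256 kip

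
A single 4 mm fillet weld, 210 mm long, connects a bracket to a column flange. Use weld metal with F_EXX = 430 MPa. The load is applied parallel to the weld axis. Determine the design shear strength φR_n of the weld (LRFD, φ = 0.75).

φR_n ≈ 115 kN

Effective throat t_e = 0.707 × 4 = 2.828 mm.
Total length L = 210 mm; A_we = 2.828 × 210 = 593.9 mm².
F_nw = 0.6 F_EXX = 0.6 × 430 = 258 MPa.
φR_n = 0.75 × 258 × 593.9 × 10⁻³ = 114.9 kN.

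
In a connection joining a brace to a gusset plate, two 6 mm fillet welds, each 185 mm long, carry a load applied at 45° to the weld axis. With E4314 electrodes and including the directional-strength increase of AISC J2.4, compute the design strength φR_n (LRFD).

φR_n ≈ 394 kN

E43XX → F_EXX = 430 MPa.
t_e = 0.707 × 6 = 4.242 mm; A_we = 4.242 × 370 = 1570 mm².
Directional factor: 1.0 + 0.5 sin^1.5(45°) = 1.297.
F_nw = 0.6 × 430 × 1.297 = 334.7 MPa.
φR_n = 0.75 × 334.7 × 1570 × 10⁻³ = 394 kN.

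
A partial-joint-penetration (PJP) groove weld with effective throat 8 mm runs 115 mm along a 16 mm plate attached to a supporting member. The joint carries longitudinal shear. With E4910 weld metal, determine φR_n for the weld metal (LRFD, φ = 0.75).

E49XX → F_EXX = 490 MPa.
Effective throat (given) t_e = 8 mm.
A_we = 8 × 115 = 920 mm².
F_nw = 0.6 F_EXX = 294 MPa.
φR_n = 0.75 × 294 × 920 × 10⁻³ = 202.9 kN.

φR_n ≈ 203 kN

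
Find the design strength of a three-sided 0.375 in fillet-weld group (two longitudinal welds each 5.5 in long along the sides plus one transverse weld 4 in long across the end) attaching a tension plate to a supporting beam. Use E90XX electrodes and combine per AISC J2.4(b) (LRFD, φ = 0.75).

φR_n ≈ 165 kips

E90XX → F_EXX = 90 ksi.
t_e = 0.707 × 0.375 = 0.2651 in.
R_nwl = 0.6 × 90 × 0.2651 × 11 = 157.5 kips (longitudinal, 2 welds).
R_nwt = 0.6 × 90 × 0.2651 × 4 = 57.27 kips (transverse, base value).
(i) R_nwl + R_nwt = 214.8 kips; (ii) 0.85 R_nwl + 1.5 R_nwt = 219.8 kips.
R_n = max = 219.8 kips [governs: (ii)]; φR_n = 164.8 kips.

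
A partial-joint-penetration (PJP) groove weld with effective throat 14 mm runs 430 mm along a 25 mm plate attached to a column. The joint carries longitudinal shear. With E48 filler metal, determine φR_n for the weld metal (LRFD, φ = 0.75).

φR_n ≈ 1300 kN

E48XX → F_EXX = 480 MPa.
Effective throat (given) t_e = 14 mm.
A_we = 14 × 430 = 6020 mm².
F_nw = 0.6 F_EXX = 288 MPa.
φR_n = 0.75 × 288 × 6020 × 10⁻³ = 1300 kN.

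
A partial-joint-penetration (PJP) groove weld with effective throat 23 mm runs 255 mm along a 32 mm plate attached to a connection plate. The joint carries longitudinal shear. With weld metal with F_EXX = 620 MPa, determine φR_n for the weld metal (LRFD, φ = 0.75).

φR_n ≈ 1640 kN

Effective throat (given) t_e = 23 mm.
A_we = 23 × 255 = 5865 mm².
F_nw = 0.6 F_EXX = 372 MPa.
φR_n = 0.75 × 372 × 5865 × 10⁻³ = 1636 kN.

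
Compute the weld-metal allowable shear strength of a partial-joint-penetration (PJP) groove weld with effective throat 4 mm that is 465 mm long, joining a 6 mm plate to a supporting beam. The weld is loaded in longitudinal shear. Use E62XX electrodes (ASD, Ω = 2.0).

E62XX → F_EXX = 620 MPa.
Effective throat (given) t_e = 4 mm.
A_we = 4 × 465 = 1860 mm².
F_nw = 0.6 F_EXX = 372 MPa.
R_n/Ω = (372 × 1860) / 2.0 × 10⁻³ = 346 kN.

R_n/Ω ≈ 346 kN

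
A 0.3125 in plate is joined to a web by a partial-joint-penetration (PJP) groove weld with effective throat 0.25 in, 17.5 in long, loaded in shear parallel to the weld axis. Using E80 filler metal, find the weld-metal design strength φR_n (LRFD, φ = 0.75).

E80XX → F_EXX = 80 ksi.
Effective throat (given) t_e = 0.25 in.
A_we = 0.25 × 17.5 = 4.375 in².
F_nw = 0.6 F_EXX = 48 ksi.
φR_n = 0.75 × 48 × 4.375 = 157.5 kip.

φR_n ≈ 158 kip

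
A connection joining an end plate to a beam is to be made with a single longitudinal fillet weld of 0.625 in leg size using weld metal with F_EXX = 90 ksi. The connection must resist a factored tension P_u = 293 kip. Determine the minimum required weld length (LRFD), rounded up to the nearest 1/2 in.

Throat t_e = 0.707 × 0.625 = 0.4419 in.
φr_n = 0.75 × 0.6 × 90 × 0.4419 = 17.9 kip/in.
L_req = P_u / φr_n = 293 / 17.9 = 16.37 in total.
Round up → use L = 16.5 in.

L = 16.5 in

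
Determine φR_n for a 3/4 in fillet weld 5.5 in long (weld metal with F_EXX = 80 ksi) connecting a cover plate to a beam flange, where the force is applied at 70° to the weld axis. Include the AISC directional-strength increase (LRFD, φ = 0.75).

t_e = 0.707 × 0.75 = 0.5302 in; A_we = 0.5302 × 5.5 = 2.916 in².
Directional factor: 1.0 + 0.5 sin^1.5(70°) = 1.455.
F_nw = 0.6 × 80 × 1.455 = 69.86 ksi.
φR_n = 0.75 × 69.86 × 2.916 = 152.8 kip.

φR_n ≈ 153 kip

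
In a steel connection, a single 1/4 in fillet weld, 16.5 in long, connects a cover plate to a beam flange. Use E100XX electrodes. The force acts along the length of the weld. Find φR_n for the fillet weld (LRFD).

φR_n ≈ 131 kip

E100XX → F_EXX = 100 ksi.
Effective throat t_e = 0.707 × 0.25 = 0.1767 in.
Total length L = 16.5 in; A_we = 0.1767 × 16.5 = 2.916 in².
F_nw = 0.6 F_EXX = 0.6 × 100 = 60 ksi.
φR_n = 0.75 × 60 × 2.916 = 131.2 kip.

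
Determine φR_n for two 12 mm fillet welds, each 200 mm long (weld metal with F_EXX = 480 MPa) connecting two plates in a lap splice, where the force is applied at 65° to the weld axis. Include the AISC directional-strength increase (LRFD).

t_e = 0.707 × 12 = 8.484 mm; A_we = 8.484 × 400 = 3394 mm².
Directional factor: 1.0 + 0.5 sin^1.5(65°) = 1.431.
F_nw = 0.6 × 480 × 1.431 = 412.2 MPa.
φR_n = 0.75 × 412.2 × 3394 × 10⁻³ = 1049 kN.

φR_n ≈ 1050 kN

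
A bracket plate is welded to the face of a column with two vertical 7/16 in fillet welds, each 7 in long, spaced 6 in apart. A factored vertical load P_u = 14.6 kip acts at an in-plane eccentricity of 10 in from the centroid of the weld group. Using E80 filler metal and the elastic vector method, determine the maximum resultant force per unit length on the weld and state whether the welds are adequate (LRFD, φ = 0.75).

E80XX → F_EXX = 80 ksi.
Total weld length L_w = 14 in. Treat welds as unit-width lines.
Polar moment about centroid: J = 2[d³/12 + d(b/2)²] = 2[7³/12 + 7×3²] = 183.2 in³.
Direct shear f_v = P/L_w = 14.6 / 14 = 1.043 kip/in (vertical).
Torsion M = P·e = 14.6 × 10 = 146 kip·in.
Critical point at (x, y) = (3, 3.5) from centroid. f_tx = M·y/J = 2.79 kip/in; f_ty = M·x/J = 2.391 kip/in.
Resultant f_max = √[f_tx² + (f_v + f_ty)²] = √[2.79² + (1.043 + 2.391)²] = 4.425 kip/in.
Capacity per unit length: φr_n = 0.75 × 0.6 × 80 × (0.707 × 0.4375) = 11.14 kip/in.
4.425 ≤ 11.14 → adequate.

f_max ≈ 4.42 kip/in; adequate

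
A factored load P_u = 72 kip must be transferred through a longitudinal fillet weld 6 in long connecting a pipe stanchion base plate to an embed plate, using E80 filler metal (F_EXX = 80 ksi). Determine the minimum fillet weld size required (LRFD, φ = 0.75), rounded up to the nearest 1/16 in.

Total weld length L = 6 in.
Required throat t_e = P_u / (φ × 0.6 F_EXX × L) = 72 / (0.75 × 0.6 × 80 × 6) = 0.3333 in.
Required leg w = t_e / 0.707 = 0.4715 in → use 1/2 in.

w = 1/2 in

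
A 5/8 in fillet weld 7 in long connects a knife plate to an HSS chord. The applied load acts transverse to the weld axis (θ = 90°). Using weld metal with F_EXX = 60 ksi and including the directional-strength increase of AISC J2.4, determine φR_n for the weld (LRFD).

φR_n ≈ 125 kips

t_e = 0.707 × 0.625 = 0.4419 in; A_we = 0.4419 × 7 = 3.093 in².
Directional factor: 1.0 + 0.5 sin^1.5(90°) = 1.5.
F_nw = 0.6 × 60 × 1.5 = 54 ksi.
φR_n = 0.75 × 54 × 3.093 = 125.3 kips.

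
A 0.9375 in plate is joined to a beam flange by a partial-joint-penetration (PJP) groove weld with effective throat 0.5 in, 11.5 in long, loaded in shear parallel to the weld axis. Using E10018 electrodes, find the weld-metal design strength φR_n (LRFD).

φR_n ≈ 259 kip

E100XX → F_EXX = 100 ksi.
Effective throat (given) t_e = 0.5 in.
A_we = 0.5 × 11.5 = 5.75 in².
F_nw = 0.6 F_EXX = 60 ksi.
φR_n = 0.75 × 60 × 5.75 = 258.8 kip.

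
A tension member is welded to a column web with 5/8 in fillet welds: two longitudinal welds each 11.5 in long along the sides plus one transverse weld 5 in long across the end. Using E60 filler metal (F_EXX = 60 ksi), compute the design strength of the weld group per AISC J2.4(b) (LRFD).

φR_n ≈ 334 kip

t_e = 0.707 × 0.625 = 0.4419 in.
R_nwl = 0.6 × 60 × 0.4419 × 23 = 365.9 kip (longitudinal, 2 welds).
R_nwt = 0.6 × 60 × 0.4419 × 5 = 79.54 kip (transverse, base value).
(i) R_nwl + R_nwt = 445.4 kip; (ii) 0.85 R_nwl + 1.5 R_nwt = 430.3 kip.
R_n = max = 445.4 kip [governs: (i)]; φR_n = 334.1 kip.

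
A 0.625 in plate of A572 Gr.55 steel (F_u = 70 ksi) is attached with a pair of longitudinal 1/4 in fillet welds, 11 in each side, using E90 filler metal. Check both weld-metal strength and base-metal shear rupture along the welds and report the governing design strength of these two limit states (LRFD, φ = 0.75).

E90XX → F_EXX = 90 ksi.
t_e = 0.707 × 0.25 = 0.1767 in; L = 22 in.
Weld metal: φR_n = 0.75 × 0.6 × 90 × 0.1767 × 22 = 157.5 kip.
Base metal (shear rupture): φR_n = 0.75 × 0.6 × 70 × 0.625 × 22 = 433.1 kip.
Governing: weld metal.

φR_n ≈ 157 kip (weld metal governs)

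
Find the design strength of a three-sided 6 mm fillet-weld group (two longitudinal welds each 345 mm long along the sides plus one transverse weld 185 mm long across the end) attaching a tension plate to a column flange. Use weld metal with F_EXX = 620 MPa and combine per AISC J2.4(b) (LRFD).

φR_n ≈ 1040 kN

t_e = 0.707 × 6 = 4.242 mm.
R_nwl = 0.6 × 620 × 4.242 × 690 × 10⁻³ = 1089 kN (longitudinal, 2 welds).
R_nwt = 0.6 × 620 × 4.242 × 185 × 10⁻³ = 291.9 kN (transverse, base value).
(i) R_nwl + R_nwt = 1381 kN; (ii) 0.85 R_nwl + 1.5 R_nwt = 1363 kN.
R_n = max = 1381 kN [governs: (i)]; φR_n = 1036 kN.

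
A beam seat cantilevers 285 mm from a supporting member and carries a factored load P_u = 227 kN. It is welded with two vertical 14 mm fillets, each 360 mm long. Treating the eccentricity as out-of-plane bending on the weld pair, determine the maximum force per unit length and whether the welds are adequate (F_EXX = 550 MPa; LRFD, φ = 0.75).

f_max ≈ 1530 N/mm; adequate

L_w = 2 × 360 = 720 mm; section modulus (unit throat) S = 2 × L²/6 = 43200 mm².
Direct shear f_v = P/L_w = 227×10³/720 = 315.3 N/mm.
Moment M = P × e = 227×10³ × 285 = 64695000 N·mm; bending f_b = M/S = 1498 N/mm.
f_max = √(f_v² + f_b²) = √(315.3² + 1498²) = 1530 N/mm.
φr_n = 0.75 × 0.6 × 550 × (0.707 × 14) = 2450 N/mm → adequate.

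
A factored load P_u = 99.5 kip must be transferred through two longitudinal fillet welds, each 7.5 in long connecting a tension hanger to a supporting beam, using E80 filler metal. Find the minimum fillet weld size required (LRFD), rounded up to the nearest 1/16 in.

w = 5/16 in

E80XX → F_EXX = 80 ksi.
Total weld length L = 15 in.
Required throat t_e = P_u / (φ × 0.6 F_EXX × L) = 99.5 / (0.75 × 0.6 × 80 × 15) = 0.1843 in.
Required leg w = t_e / 0.707 = 0.2606 in → use 5/16 in.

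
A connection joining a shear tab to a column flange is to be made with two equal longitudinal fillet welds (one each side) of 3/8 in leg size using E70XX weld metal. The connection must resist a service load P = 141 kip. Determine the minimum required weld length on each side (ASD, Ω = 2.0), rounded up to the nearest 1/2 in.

L = 13 in on each side

E70XX → F_EXX = 70 ksi.
Throat t_e = 0.707 × 0.375 = 0.2651 in.
r_n/Ω = (0.6 × 70 × 0.2651) / 2.0 = 5.568 kip/in.
L_req = P / (r_n/Ω) = 141 / 5.568 = 25.32 in total.
Per side: 25.32 / 2 = 12.66 in.
Round up → use L = 13 in on each side.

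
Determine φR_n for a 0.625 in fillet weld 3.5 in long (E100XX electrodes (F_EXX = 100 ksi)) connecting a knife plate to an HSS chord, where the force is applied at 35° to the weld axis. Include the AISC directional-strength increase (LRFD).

φR_n ≈ 84.7 kip

t_e = 0.707 × 0.625 = 0.4419 in; A_we = 0.4419 × 3.5 = 1.547 in².
Directional factor: 1.0 + 0.5 sin^1.5(35°) = 1.217.
F_nw = 0.6 × 100 × 1.217 = 73.03 ksi.
φR_n = 0.75 × 73.03 × 1.547 = 84.71 kip.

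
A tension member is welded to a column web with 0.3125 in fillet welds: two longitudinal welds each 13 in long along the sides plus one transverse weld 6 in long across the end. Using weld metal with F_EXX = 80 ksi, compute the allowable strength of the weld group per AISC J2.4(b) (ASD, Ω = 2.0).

t_e = 0.707 × 0.3125 = 0.2209 in.
R_nwl = 0.6 × 80 × 0.2209 × 26 = 275.7 kips (longitudinal, 2 welds).
R_nwt = 0.6 × 80 × 0.2209 × 6 = 63.63 kips (transverse, base value).
(i) R_nwl + R_nwt = 339.4 kips; (ii) 0.85 R_nwl + 1.5 R_nwt = 329.8 kips.
R_n = max = 339.4 kips [governs: (i)]; R_n/Ω = 169.7 kips.

R_n/Ω ≈ 170 kips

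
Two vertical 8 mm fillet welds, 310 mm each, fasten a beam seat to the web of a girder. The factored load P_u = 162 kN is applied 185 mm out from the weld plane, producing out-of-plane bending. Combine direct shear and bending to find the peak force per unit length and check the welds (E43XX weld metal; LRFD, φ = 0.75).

E43XX → F_EXX = 430 MPa.
L_w = 2 × 310 = 620 mm; section modulus (unit throat) S = 2 × L²/6 = 32030 mm².
Direct shear f_v = P/L_w = 162×10³/620 = 261.3 N/mm.
Moment M = P × e = 162×10³ × 185 = 29970000 N·mm; bending f_b = M/S = 935.6 N/mm.
f_max = √(f_v² + f_b²) = √(261.3² + 935.6²) = 971.4 N/mm.
φr_n = 0.75 × 0.6 × 430 × (0.707 × 8) = 1094 N/mm → adequate.

f_max ≈ 971 N/mm; adequate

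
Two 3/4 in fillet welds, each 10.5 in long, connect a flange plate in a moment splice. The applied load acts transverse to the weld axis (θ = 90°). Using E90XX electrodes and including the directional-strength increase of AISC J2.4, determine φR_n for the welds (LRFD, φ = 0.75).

E90XX → F_EXX = 90 ksi.
t_e = 0.707 × 0.75 = 0.5302 in; A_we = 0.5302 × 21 = 11.14 in².
Directional factor: 1.0 + 0.5 sin^1.5(90°) = 1.5.
F_nw = 0.6 × 90 × 1.5 = 81 ksi.
φR_n = 0.75 × 81 × 11.14 = 676.5 kips.

φR_n ≈ 676 kips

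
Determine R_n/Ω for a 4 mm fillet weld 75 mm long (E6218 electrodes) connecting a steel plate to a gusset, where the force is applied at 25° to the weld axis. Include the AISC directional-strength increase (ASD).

R_n/Ω ≈ 44.9 kN

E62XX → F_EXX = 620 MPa.
t_e = 0.707 × 4 = 2.828 mm; A_we = 2.828 × 75 = 212.1 mm².
Directional factor: 1.0 + 0.5 sin^1.5(25°) = 1.137.
F_nw = 0.6 × 620 × 1.137 = 423.1 MPa.
R_n/Ω = (423.1 × 212.1) / 2.0 × 10⁻³ = 44.87 kN.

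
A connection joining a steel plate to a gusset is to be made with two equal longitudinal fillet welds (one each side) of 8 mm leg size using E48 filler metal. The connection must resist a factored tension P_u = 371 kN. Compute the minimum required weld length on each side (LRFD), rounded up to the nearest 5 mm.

E48XX → F_EXX = 480 MPa.
Throat t_e = 0.707 × 8 = 5.656 mm.
φr_n = 0.75 × 0.6 × 480 × 5.656 × 10⁻³ = 1.222 kN/mm.
L_req = P_u / φr_n = 371 / 1.222 = 303.7 mm total.
Per side: 303.7 / 2 = 151.8 mm.
Round up → use L = 155 mm on each side.

L = 155 mm on each side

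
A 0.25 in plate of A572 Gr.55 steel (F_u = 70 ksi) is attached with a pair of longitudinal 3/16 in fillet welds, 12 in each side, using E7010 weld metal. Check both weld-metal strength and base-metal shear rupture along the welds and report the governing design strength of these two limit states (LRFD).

E70XX → F_EXX = 70 ksi.
t_e = 0.707 × 0.1875 = 0.1326 in; L = 24 in.
Weld metal: φR_n = 0.75 × 0.6 × 70 × 0.1326 × 24 = 100.2 kips.
Base metal (shear rupture): φR_n = 0.75 × 0.6 × 70 × 0.25 × 24 = 189 kips.
Governing: weld metal.

φR_n ≈ 100 kips (weld metal governs)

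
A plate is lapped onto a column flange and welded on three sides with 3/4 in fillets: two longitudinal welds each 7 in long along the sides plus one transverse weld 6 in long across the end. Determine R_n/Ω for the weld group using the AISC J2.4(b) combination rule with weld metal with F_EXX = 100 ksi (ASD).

t_e = 0.707 × 0.75 = 0.5302 in.
R_nwl = 0.6 × 100 × 0.5302 × 14 = 445.4 kip (longitudinal, 2 welds).
R_nwt = 0.6 × 100 × 0.5302 × 6 = 190.9 kip (transverse, base value).
(i) R_nwl + R_nwt = 636.3 kip; (ii) 0.85 R_nwl + 1.5 R_nwt = 664.9 kip.
R_n = max = 664.9 kip [governs: (ii)]; R_n/Ω = 332.5 kip.

R_n/Ω ≈ 332 kip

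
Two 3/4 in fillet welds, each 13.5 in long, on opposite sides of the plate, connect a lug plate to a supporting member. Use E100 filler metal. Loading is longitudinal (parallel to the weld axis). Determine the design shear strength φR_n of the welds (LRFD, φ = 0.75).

E100XX → F_EXX = 100 ksi.
Effective throat t_e = 0.707 × 0.75 = 0.5302 in.
Total length L = 27 in; A_we = 0.5302 × 27 = 14.32 in².
F_nw = 0.6 F_EXX = 0.6 × 100 = 60 ksi.
φR_n = 0.75 × 60 × 14.32 = 644.3 kip.

φR_n ≈ 644 kip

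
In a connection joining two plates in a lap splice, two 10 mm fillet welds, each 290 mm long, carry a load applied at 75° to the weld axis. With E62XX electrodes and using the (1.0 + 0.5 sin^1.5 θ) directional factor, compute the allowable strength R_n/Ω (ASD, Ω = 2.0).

E62XX → F_EXX = 620 MPa.
t_e = 0.707 × 10 = 7.07 mm; A_we = 7.07 × 580 = 4101 mm².
Directional factor: 1.0 + 0.5 sin^1.5(75°) = 1.475.
F_nw = 0.6 × 620 × 1.475 = 548.6 MPa.
R_n/Ω = (548.6 × 4101) / 2.0 × 10⁻³ = 1125 kN.

R_n/Ω ≈ 1120 kN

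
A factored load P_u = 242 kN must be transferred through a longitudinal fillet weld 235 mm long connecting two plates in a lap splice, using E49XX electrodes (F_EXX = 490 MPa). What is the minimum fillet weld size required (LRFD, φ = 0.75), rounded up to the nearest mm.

w = 7 mm

Total weld length L = 235 mm.
Required throat t_e = P_u / (φ × 0.6 F_EXX × L) = 242 / (0.75 × 0.6 × 490 × 235 × 10⁻³) = 4.67 mm.
Required leg w = t_e / 0.707 = 6.606 mm → use 7 mm.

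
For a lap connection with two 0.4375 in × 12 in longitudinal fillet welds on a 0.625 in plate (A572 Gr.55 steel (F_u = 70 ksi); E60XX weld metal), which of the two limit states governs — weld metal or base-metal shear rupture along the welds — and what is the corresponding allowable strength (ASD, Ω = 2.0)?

E60XX → F_EXX = 60 ksi.
t_e = 0.707 × 0.4375 = 0.3093 in; L = 24 in.
Weld metal: R_n/Ω = (1/2.0) × 0.6 × 60 × 0.3093 × 24 = 133.6 kip.
Base metal (shear rupture): R_n/Ω = (1/2.0) × 0.6 × 70 × 0.625 × 24 = 315 kip.
Governing: weld metal.

R_n/Ω ≈ 134 kip (weld metal governs)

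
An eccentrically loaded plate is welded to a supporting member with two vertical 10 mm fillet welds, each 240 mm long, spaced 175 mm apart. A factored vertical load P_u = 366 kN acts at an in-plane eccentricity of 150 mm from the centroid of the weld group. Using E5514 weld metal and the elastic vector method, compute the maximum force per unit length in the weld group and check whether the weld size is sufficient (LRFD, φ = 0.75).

f_max ≈ 1910 N/mm; NOT adequate

E55XX → F_EXX = 550 MPa.
Total weld length L_w = 480 mm. Treat welds as unit-width lines.
Polar moment about centroid: J = 2[d³/12 + d(b/2)²] = 2[240³/12 + 240×87.5²] = 5979000 mm³.
Direct shear f_v = P/L_w = 366×10³ / 480 = 762.5 N/mm (vertical).
Torsion M = P·e = 366×10³ × 150 = 54900000 N·mm.
Critical point at (x, y) = (87.5, 120) from centroid. f_tx = M·y/J = 1102 N/mm; f_ty = M·x/J = 803.4 N/mm.
Resultant f_max = √[f_tx² + (f_v + f_ty)²] = √[1102² + (762.5 + 803.4)²] = 1915 N/mm.
Capacity per unit length: φr_n = 0.75 × 0.6 × 550 × (0.707 × 10) = 1750 N/mm.
1915 > 1750 → NOT adequate.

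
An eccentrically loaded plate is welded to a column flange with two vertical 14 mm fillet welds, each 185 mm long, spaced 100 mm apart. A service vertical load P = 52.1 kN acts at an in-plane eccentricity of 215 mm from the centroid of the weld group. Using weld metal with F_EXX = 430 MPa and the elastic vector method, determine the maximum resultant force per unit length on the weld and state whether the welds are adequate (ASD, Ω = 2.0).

Total weld length L_w = 370 mm. Treat welds as unit-width lines.
Polar moment about centroid: J = 2[d³/12 + d(b/2)²] = 2[185³/12 + 185×50²] = 1980000 mm³.
Direct shear f_v = P/L_w = 52.1×10³ / 370 = 140.8 N/mm (vertical).
Torsion M = P·e = 52.1×10³ × 215 = 11202000 N·mm.
Critical point at (x, y) = (50, 92.5) from centroid. f_tx = M·y/J = 523.2 N/mm; f_ty = M·x/J = 282.8 N/mm.
Resultant f_max = √[f_tx² + (f_v + f_ty)²] = √[523.2² + (140.8 + 282.8)²] = 673.2 N/mm.
Capacity per unit length: r_n/Ω = (1/2.0) × 0.6 × 430 × (0.707 × 14) = 1277 N/mm.
673.2 ≤ 1277 → adequate.

f_max ≈ 673 N/mm; adequate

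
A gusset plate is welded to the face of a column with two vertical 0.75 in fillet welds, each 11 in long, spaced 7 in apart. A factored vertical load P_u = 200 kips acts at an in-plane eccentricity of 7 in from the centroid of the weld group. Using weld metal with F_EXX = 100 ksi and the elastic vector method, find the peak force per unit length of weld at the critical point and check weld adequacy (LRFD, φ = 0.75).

f_max ≈ 24.7 kip/in; NOT adequate

Total weld length L_w = 22 in. Treat welds as unit-width lines.
Polar moment about centroid: J = 2[d³/12 + d(b/2)²] = 2[11³/12 + 11×3.5²] = 491.3 in³.
Direct shear f_v = P/L_w = 200 / 22 = 9.091 kip/in (vertical).
Torsion M = P·e = 200 × 7 = 1400 kip·in.
Critical point at (x, y) = (3.5, 5.5) from centroid. f_tx = M·y/J = 15.67 kip/in; f_ty = M·x/J = 9.973 kip/in.
Resultant f_max = √[f_tx² + (f_v + f_ty)²] = √[15.67² + (9.091 + 9.973)²] = 24.68 kip/in.
Capacity per unit length: φr_n = 0.75 × 0.6 × 100 × (0.707 × 0.75) = 23.86 kip/in.
24.68 > 23.86 → NOT adequate.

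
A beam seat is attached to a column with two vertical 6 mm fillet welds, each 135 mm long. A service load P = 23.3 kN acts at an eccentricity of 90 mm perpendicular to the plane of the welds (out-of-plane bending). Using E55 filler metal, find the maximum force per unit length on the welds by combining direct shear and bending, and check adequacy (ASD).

f_max ≈ 356 N/mm; adequate

E55XX → F_EXX = 550 MPa.
L_w = 2 × 135 = 270 mm; section modulus (unit throat) S = 2 × L²/6 = 6075 mm².
Direct shear f_v = P/L_w = 23.3×10³/270 = 86.3 N/mm.
Moment M = P × e = 23.3×10³ × 90 = 2097000 N·mm; bending f_b = M/S = 345.2 N/mm.
f_max = √(f_v² + f_b²) = √(86.3² + 345.2²) = 355.8 N/mm.
r_n/Ω = (1/2.0) × 0.6 × 550 × (0.707 × 6) = 699.9 N/mm → adequate.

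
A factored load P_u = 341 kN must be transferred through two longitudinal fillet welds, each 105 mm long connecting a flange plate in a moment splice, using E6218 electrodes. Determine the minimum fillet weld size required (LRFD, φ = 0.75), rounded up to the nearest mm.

E62XX → F_EXX = 620 MPa.
Total weld length L = 210 mm.
Required throat t_e = P_u / (φ × 0.6 F_EXX × L) = 341 / (0.75 × 0.6 × 620 × 210 × 10⁻³) = 5.82 mm.
Required leg w = t_e / 0.707 = 8.232 mm → use 9 mm.

w = 9 mm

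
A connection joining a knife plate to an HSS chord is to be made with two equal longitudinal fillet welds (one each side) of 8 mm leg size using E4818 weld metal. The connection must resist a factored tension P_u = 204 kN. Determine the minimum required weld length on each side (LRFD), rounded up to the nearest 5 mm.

L = 85 mm on each side

E48XX → F_EXX = 480 MPa.
Throat t_e = 0.707 × 8 = 5.656 mm.
φr_n = 0.75 × 0.6 × 480 × 5.656 × 10⁻³ = 1.222 kN/mm.
L_req = P_u / φr_n = 204 / 1.222 = 167 mm total.
Per side: 167 / 2 = 83.49 mm.
Round up → use L = 85 mm on each side.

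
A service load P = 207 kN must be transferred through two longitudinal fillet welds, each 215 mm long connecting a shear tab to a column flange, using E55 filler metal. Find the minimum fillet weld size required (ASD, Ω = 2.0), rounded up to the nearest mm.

w = 5 mm

E55XX → F_EXX = 550 MPa.
Total weld length L = 430 mm.
Required throat t_e = P × Ω / (0.6 F_EXX × L) = 207 × 2.0 / (0.6 × 550 × 430 × 10⁻³) = 2.918 mm.
Required leg w = t_e / 0.707 = 4.127 mm → use 5 mm.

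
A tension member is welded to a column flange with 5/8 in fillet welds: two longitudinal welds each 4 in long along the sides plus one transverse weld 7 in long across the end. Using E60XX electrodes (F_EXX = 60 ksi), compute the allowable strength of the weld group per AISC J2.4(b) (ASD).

t_e = 0.707 × 0.625 = 0.4419 in.
R_nwl = 0.6 × 60 × 0.4419 × 8 = 127.3 kip (longitudinal, 2 welds).
R_nwt = 0.6 × 60 × 0.4419 × 7 = 111.4 kip (transverse, base value).
(i) R_nwl + R_nwt = 238.6 kip; (ii) 0.85 R_nwl + 1.5 R_nwt = 275.2 kip.
R_n = max = 275.2 kip [governs: (ii)]; R_n/Ω = 137.6 kip.

R_n/Ω ≈ 138 kip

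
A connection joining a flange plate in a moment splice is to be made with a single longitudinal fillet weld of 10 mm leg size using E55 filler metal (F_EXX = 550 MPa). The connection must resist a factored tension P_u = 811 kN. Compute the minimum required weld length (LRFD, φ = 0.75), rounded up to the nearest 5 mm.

Throat t_e = 0.707 × 10 = 7.07 mm.
φr_n = 0.75 × 0.6 × 550 × 7.07 × 10⁻³ = 1.75 kN/mm.
L_req = P_u / φr_n = 811 / 1.75 = 463.5 mm total.
Round up → use L = 465 mm.

L = 465 mm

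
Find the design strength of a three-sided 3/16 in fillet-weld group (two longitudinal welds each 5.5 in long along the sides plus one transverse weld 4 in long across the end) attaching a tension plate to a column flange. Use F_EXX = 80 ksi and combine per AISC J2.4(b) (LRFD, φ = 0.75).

t_e = 0.707 × 0.1875 = 0.1326 in.
R_nwl = 0.6 × 80 × 0.1326 × 11 = 69.99 kip (longitudinal, 2 welds).
R_nwt = 0.6 × 80 × 0.1326 × 4 = 25.45 kip (transverse, base value).
(i) R_nwl + R_nwt = 95.44 kip; (ii) 0.85 R_nwl + 1.5 R_nwt = 97.67 kip.
R_n = max = 97.67 kip [governs: (ii)]; φR_n = 73.25 kip.

φR_n ≈ 73.3 kip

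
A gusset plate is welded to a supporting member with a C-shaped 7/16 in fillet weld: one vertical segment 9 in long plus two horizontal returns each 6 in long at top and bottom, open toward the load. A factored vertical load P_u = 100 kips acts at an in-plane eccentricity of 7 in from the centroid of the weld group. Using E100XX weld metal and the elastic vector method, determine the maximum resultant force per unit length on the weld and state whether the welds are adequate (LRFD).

f_max ≈ 15 kip/in; NOT adequate

E100XX → F_EXX = 100 ksi.
Total weld length L_w = 21 in. Treat welds as unit-width lines.
Centroid: x̄ = 2×6×3 / 21 = 1.714 in from the vertical weld.
Polar moment about centroid: J = I_x + I_y = [9³/12 + 2×6×4.5²] + [9×1.714² + 2(6³/12 + 6×1.286²)] = 386 in³.
Direct shear f_v = P/L_w = 100 / 21 = 4.762 kip/in (vertical).
Torsion M = P·e = 100 × 7 = 700 kip·in.
Critical point at (x, y) = (4.286, 4.5) from centroid. f_tx = M·y/J = 8.16 kip/in; f_ty = M·x/J = 7.771 kip/in.
Resultant f_max = √[f_tx² + (f_v + f_ty)²] = √[8.16² + (4.762 + 7.771)²] = 14.96 kip/in.
Capacity per unit length: φr_n = 0.75 × 0.6 × 100 × (0.707 × 0.4375) = 13.92 kip/in.
14.96 > 13.92 → NOT adequate.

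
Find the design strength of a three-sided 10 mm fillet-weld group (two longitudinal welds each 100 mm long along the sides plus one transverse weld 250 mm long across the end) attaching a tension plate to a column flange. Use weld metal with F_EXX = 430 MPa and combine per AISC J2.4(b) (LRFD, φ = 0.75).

φR_n ≈ 746 kN

t_e = 0.707 × 10 = 7.07 mm.
R_nwl = 0.6 × 430 × 7.07 × 200 × 10⁻³ = 364.8 kN (longitudinal, 2 welds).
R_nwt = 0.6 × 430 × 7.07 × 250 × 10⁻³ = 456 kN (transverse, base value).
(i) R_nwl + R_nwt = 820.8 kN; (ii) 0.85 R_nwl + 1.5 R_nwt = 994.1 kN.
R_n = max = 994.1 kN [governs: (ii)]; φR_n = 745.6 kN.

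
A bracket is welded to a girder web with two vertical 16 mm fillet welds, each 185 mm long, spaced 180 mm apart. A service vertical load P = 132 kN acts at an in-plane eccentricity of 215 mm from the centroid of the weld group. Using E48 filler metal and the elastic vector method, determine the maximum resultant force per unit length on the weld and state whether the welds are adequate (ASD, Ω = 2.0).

f_max ≈ 1180 N/mm; adequate

E48XX → F_EXX = 480 MPa.
Total weld length L_w = 370 mm. Treat welds as unit-width lines.
Polar moment about centroid: J = 2[d³/12 + d(b/2)²] = 2[185³/12 + 185×90²] = 4052000 mm³.
Direct shear f_v = P/L_w = 132×10³ / 370 = 356.8 N/mm (vertical).
Torsion M = P·e = 132×10³ × 215 = 28380000 N·mm.
Critical point at (x, y) = (90, 92.5) from centroid. f_tx = M·y/J = 647.8 N/mm; f_ty = M·x/J = 630.3 N/mm.
Resultant f_max = √[f_tx² + (f_v + f_ty)²] = √[647.8² + (356.8 + 630.3)²] = 1181 N/mm.
Capacity per unit length: r_n/Ω = (1/2.0) × 0.6 × 480 × (0.707 × 16) = 1629 N/mm.
1181 ≤ 1629 → adequate.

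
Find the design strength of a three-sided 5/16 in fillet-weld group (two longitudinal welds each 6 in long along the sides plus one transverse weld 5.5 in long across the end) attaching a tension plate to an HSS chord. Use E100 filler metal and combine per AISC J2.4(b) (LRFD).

E100XX → F_EXX = 100 ksi.
t_e = 0.707 × 0.3125 = 0.2209 in.
R_nwl = 0.6 × 100 × 0.2209 × 12 = 159.1 kip (longitudinal, 2 welds).
R_nwt = 0.6 × 100 × 0.2209 × 5.5 = 72.91 kip (transverse, base value).
(i) R_nwl + R_nwt = 232 kip; (ii) 0.85 R_nwl + 1.5 R_nwt = 244.6 kip.
R_n = max = 244.6 kip [governs: (ii)]; φR_n = 183.4 kip.

φR_n ≈ 183 kip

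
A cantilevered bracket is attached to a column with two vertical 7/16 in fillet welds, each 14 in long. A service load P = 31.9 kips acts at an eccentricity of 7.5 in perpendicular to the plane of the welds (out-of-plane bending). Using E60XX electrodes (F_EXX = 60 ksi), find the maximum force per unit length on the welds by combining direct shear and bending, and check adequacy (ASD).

L_w = 2 × 14 = 28 in; section modulus (unit throat) S = 2 × L²/6 = 65.33 in².
Direct shear f_v = P/L_w = 31.9/28 = 1.139 kip/in.
Moment M = P × e = 31.9 × 7.5 = 239.25 kip·in; bending f_b = M/S = 3.662 kip/in.
f_max = √(f_v² + f_b²) = √(1.139² + 3.662²) = 3.835 kip/in.
r_n/Ω = (1/2.0) × 0.6 × 60 × (0.707 × 0.4375) = 5.568 kip/in → adequate.

f_max ≈ 3.84 kip/in; adequate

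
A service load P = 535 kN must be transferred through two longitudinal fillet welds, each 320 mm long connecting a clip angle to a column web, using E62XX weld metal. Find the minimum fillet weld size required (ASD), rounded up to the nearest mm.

E62XX → F_EXX = 620 MPa.
Total weld length L = 640 mm.
Required throat t_e = P × Ω / (0.6 F_EXX × L) = 535 × 2.0 / (0.6 × 620 × 640 × 10⁻³) = 4.494 mm.
Required leg w = t_e / 0.707 = 6.357 mm → use 7 mm.

w = 7 mm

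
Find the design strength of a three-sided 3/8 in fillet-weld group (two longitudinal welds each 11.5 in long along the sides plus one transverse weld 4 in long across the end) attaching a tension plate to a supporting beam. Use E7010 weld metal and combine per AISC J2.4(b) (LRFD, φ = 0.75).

φR_n ≈ 225 kip

E70XX → F_EXX = 70 ksi.
t_e = 0.707 × 0.375 = 0.2651 in.
R_nwl = 0.6 × 70 × 0.2651 × 23 = 256.1 kip (longitudinal, 2 welds).
R_nwt = 0.6 × 70 × 0.2651 × 4 = 44.54 kip (transverse, base value).
(i) R_nwl + R_nwt = 300.7 kip; (ii) 0.85 R_nwl + 1.5 R_nwt = 284.5 kip.
R_n = max = 300.7 kip [governs: (i)]; φR_n = 225.5 kip.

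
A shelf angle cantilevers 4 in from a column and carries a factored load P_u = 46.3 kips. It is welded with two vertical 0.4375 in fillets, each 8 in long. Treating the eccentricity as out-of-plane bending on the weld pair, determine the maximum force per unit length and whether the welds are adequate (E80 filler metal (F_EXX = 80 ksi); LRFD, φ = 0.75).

f_max ≈ 9.15 kip/in; adequate

L_w = 2 × 8 = 16 in; section modulus (unit throat) S = 2 × L²/6 = 21.33 in².
Direct shear f_v = P/L_w = 46.3/16 = 2.894 kip/in.
Moment M = P × e = 46.3 × 4 = 185.2 kip·in; bending f_b = M/S = 8.681 kip/in.
f_max = √(f_v² + f_b²) = √(2.894² + 8.681²) = 9.151 kip/in.
φr_n = 0.75 × 0.6 × 80 × (0.707 × 0.4375) = 11.14 kip/in → adequate.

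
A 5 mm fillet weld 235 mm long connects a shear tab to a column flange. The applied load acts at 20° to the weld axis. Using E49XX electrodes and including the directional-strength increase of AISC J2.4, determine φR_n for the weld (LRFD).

E49XX → F_EXX = 490 MPa.
t_e = 0.707 × 5 = 3.535 mm; A_we = 3.535 × 235 = 830.7 mm².
Directional factor: 1.0 + 0.5 sin^1.5(20°) = 1.1.
F_nw = 0.6 × 490 × 1.1 = 323.4 MPa.
φR_n = 0.75 × 323.4 × 830.7 × 10⁻³ = 201.5 kN.

φR_n ≈ 201 kN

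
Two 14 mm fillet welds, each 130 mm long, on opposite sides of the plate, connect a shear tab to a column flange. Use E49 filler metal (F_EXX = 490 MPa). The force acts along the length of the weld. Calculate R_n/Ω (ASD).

R_n/Ω ≈ 378 kN

Effective throat t_e = 0.707 × 14 = 9.898 mm.
Total length L = 260 mm; A_we = 9.898 × 260 = 2573 mm².
F_nw = 0.6 F_EXX = 0.6 × 490 = 294 MPa.
R_n = 294 × 2573 × 10⁻³ = 756.6 kN; R_n/Ω = 756.6/2.0 = 378.3 kN.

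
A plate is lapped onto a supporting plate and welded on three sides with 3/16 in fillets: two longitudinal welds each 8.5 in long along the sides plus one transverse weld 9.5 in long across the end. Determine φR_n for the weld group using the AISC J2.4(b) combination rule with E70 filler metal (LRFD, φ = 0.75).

φR_n ≈ 120 kip

E70XX → F_EXX = 70 ksi.
t_e = 0.707 × 0.1875 = 0.1326 in.
R_nwl = 0.6 × 70 × 0.1326 × 17 = 94.65 kip (longitudinal, 2 welds).
R_nwt = 0.6 × 70 × 0.1326 × 9.5 = 52.89 kip (transverse, base value).
(i) R_nwl + R_nwt = 147.5 kip; (ii) 0.85 R_nwl + 1.5 R_nwt = 159.8 kip.
R_n = max = 159.8 kip [governs: (ii)]; φR_n = 119.8 kip.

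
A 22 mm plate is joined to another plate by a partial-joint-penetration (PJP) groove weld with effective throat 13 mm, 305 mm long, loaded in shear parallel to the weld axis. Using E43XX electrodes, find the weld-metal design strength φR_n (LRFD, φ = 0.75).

φR_n ≈ 767 kN

E43XX → F_EXX = 430 MPa.
Effective throat (given) t_e = 13 mm.
A_we = 13 × 305 = 3965 mm².
F_nw = 0.6 F_EXX = 258 MPa.
φR_n = 0.75 × 258 × 3965 × 10⁻³ = 767.2 kN.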